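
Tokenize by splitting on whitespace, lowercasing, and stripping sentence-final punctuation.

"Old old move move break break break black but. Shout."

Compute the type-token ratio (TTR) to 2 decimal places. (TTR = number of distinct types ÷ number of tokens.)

0.60

N = 10 tokens, V = 6 types.
TTR = V / N = 6 / 10 = 0.60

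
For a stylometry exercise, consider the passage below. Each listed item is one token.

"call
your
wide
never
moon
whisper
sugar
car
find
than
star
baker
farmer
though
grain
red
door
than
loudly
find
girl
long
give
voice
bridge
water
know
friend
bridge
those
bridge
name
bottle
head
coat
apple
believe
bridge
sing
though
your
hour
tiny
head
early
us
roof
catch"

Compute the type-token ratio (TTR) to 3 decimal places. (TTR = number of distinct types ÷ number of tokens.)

N = 48 tokens, V = 40 types.
TTR = V / N = 40 / 48 = 0.833

0.833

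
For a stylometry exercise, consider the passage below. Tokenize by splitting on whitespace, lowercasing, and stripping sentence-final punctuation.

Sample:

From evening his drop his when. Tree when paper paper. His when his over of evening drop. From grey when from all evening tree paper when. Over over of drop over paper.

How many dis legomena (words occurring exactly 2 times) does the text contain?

2

Frequencies: when:5, his:4, paper:4, over:4, from:3, evening:3, drop:3, tree:2, of:2, grey:1, all:1
Words with frequency 2: of, tree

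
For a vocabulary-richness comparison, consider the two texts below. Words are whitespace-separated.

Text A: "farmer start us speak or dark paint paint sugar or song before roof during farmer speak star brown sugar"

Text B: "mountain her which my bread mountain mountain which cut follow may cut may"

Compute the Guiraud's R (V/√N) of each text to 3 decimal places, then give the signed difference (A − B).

0.993

A: V=14, N=19, R=3.212
B: V=8, N=13, R=2.219
Difference = 3.212 − 2.219 = 0.993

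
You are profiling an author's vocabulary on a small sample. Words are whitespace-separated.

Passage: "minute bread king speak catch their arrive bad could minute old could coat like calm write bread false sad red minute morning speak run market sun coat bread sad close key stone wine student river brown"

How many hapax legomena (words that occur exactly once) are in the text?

22

Frequencies: minute:3, bread:3, speak:2, could:2, coat:2, sad:2, king:1, catch:1, their:1, arrive:1, bad:1, old:1, like:1, calm:1, write:1, false:1, red:1, morning:1, run:1, market:1, … (8 more, each freq 1)
Hapax (freq=1): arrive, bad, brown, calm, catch, close, false, key, king, like, market, morning, old, red, river, run, stone, student, sun, their, wine, write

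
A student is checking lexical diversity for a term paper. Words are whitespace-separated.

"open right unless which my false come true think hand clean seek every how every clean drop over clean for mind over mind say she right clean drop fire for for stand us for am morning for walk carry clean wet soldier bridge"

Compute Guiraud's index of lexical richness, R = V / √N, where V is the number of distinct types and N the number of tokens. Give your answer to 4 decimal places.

4.5750

N = 43, V = 30.
√N = 6.557439
R = 30 / 6.557439 = 4.5750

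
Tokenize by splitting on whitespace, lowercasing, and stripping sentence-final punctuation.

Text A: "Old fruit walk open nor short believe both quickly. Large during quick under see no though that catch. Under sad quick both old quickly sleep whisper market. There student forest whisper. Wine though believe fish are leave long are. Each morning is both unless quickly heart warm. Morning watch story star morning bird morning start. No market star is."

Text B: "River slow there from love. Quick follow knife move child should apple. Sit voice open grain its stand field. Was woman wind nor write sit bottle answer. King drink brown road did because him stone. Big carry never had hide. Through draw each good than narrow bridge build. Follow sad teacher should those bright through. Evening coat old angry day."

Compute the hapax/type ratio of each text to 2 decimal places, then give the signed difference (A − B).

A: hapax=27, V=41, ratio=0.66
B: hapax=52, V=56, ratio=0.93
Difference = 0.66 − 0.93 = -0.27

-0.27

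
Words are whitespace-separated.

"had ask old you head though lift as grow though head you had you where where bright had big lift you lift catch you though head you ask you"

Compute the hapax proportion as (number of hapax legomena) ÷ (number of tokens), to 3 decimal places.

Frequencies: you:7, had:3, head:3, though:3, lift:3, ask:2, where:2, old:1, as:1, grow:1, bright:1, big:1, catch:1
Hapax count = 6; token count = 29.
Ratio = 6 / 29 = 0.207

0.207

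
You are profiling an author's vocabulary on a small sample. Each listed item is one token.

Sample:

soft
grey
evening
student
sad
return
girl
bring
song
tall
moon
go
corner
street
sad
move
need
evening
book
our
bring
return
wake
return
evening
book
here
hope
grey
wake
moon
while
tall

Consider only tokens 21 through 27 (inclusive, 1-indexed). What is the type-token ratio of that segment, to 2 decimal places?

Segment tokens 21–27: bring, return, wake, return, evening, book, here
Segment N = 7, segment V = 6.
TTR = 6 / 7 = 0.86

0.86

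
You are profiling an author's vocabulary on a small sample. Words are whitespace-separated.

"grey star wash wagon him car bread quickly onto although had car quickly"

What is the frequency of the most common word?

Frequencies: car:2, quickly:2, grey:1, star:1, wash:1, wagon:1, him:1, bread:1, onto:1, although:1, had:1
Most common: 'car' with frequency 2.

2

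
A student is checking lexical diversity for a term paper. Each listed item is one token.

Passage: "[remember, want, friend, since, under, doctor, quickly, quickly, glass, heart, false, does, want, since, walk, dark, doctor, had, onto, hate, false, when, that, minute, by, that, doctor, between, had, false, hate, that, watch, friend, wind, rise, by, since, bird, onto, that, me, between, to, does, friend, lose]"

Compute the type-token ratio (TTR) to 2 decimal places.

0.60

N = 47 tokens, V = 28 types.
TTR = V / N = 28 / 47 = 0.60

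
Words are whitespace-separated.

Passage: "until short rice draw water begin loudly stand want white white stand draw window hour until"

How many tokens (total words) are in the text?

16

Tokens: until, short, rice, draw, water, begin, loudly, stand, want, white, white, stand, draw, window, hour, until
N = 16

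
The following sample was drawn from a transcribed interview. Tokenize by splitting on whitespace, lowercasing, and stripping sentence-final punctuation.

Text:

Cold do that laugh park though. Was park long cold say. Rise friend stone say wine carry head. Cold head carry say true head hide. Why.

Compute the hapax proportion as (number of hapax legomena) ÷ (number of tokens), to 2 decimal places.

0.50

Frequencies: cold:3, say:3, head:3, park:2, carry:2, do:1, that:1, laugh:1, though:1, was:1, long:1, rise:1, friend:1, stone:1, wine:1, true:1, hide:1, why:1
Hapax count = 13; token count = 26.
Ratio = 13 / 26 = 0.50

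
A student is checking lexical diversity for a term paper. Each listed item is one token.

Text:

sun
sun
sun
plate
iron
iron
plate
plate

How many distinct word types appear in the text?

3

Distinct types: {iron, plate, sun}
V = 3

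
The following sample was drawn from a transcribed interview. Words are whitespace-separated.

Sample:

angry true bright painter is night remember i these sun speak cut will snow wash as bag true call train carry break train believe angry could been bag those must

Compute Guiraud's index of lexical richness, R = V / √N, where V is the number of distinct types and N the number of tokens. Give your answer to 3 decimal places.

N = 30, V = 26.
√N = 5.477226
R = 26 / 5.477226 = 4.747

4.747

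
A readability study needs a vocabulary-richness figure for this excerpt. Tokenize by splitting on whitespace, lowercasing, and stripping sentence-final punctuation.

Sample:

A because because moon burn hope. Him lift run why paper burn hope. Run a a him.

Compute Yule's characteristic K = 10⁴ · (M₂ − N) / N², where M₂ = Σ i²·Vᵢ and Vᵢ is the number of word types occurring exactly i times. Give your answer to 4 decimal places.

553.6332

Frequencies: a:3, because:2, burn:2, hope:2, him:2, run:2, moon:1, lift:1, why:1, paper:1
N = 17. Frequency spectrum: V_1=4, V_2=5, V_3=1
M₂ = 1²·4 + 2²·5 + 3²·1 = 33
K = 10000 × (33 − 17) / 17² = 553.6332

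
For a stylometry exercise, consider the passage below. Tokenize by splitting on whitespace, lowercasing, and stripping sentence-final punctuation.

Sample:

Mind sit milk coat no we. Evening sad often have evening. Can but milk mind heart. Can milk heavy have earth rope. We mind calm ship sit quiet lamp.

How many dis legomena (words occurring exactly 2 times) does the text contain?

Frequencies: mind:3, milk:3, sit:2, we:2, evening:2, have:2, can:2, coat:1, no:1, sad:1, often:1, but:1, heart:1, heavy:1, earth:1, rope:1, calm:1, ship:1, quiet:1, lamp:1
Words with frequency 2: can, evening, have, sit, we

5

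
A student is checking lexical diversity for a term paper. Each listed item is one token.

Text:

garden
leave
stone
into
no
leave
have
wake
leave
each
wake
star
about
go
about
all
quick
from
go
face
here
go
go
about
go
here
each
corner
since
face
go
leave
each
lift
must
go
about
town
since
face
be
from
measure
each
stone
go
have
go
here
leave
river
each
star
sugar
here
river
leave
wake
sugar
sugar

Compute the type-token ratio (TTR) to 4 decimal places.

N = 60 tokens, V = 25 types.
TTR = V / N = 25 / 60 = 0.4167

0.4167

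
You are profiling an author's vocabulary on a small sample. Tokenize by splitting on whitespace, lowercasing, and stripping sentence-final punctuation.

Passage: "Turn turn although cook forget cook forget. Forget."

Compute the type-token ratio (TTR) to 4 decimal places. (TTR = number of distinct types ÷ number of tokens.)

0.5000

N = 8 tokens, V = 4 types.
TTR = V / N = 4 / 8 = 0.5000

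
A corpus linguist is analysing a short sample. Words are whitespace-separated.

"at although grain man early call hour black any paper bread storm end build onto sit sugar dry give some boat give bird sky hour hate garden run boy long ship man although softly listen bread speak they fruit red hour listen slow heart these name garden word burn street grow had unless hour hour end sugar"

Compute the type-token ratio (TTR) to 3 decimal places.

0.789

N = 57 tokens, V = 45 types.
TTR = V / N = 45 / 57 = 0.789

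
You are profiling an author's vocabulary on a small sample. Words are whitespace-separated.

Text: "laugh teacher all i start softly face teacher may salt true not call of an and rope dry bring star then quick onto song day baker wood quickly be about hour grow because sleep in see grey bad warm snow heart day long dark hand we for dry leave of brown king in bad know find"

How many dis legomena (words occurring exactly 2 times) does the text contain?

Frequencies: teacher:2, of:2, dry:2, day:2, in:2, bad:2, laugh:1, all:1, i:1, start:1, softly:1, face:1, may:1, salt:1, true:1, not:1, call:1, an:1, and:1, rope:1, … (30 more, each freq 1)
Words with frequency 2: bad, day, dry, in, of, teacher

6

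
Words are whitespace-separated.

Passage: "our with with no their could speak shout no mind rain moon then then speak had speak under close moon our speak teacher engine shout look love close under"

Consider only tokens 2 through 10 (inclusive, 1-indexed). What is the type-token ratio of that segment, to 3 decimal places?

0.778

Segment tokens 2–10: with, with, no, their, could, speak, shout, no, mind
Segment N = 9, segment V = 7.
TTR = 7 / 9 = 0.778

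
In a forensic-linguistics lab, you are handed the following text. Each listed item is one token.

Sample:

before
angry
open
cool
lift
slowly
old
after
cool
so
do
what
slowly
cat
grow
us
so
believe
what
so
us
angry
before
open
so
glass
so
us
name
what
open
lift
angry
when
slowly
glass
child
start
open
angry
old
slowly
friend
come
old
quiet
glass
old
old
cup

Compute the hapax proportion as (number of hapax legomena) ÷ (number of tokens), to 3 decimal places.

0.260

Frequencies: old:5, so:5, angry:4, open:4, slowly:4, what:3, us:3, glass:3, before:2, cool:2, lift:2, after:1, do:1, cat:1, grow:1, believe:1, name:1, when:1, child:1, start:1, … (4 more, each freq 1)
Hapax count = 13; token count = 50.
Ratio = 13 / 50 = 0.260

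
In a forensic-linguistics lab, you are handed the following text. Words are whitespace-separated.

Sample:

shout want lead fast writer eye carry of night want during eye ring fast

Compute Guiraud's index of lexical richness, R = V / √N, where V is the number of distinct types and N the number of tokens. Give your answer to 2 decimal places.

N = 14, V = 11.
√N = 3.741657
R = 11 / 3.741657 = 2.94

2.94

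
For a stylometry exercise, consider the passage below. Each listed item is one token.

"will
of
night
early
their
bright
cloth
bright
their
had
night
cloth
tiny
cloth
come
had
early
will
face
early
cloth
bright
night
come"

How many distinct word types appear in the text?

11

Distinct types: {bright, cloth, come, early, face, had, night, of, their, tiny, will}
V = 11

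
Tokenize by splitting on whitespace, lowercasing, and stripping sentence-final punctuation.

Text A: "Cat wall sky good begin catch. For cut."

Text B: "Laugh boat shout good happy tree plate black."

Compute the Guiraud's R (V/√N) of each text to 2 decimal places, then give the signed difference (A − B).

0.00

A: V=8, N=8, R=2.83
B: V=8, N=8, R=2.83
Difference = 2.83 − 2.83 = 0.00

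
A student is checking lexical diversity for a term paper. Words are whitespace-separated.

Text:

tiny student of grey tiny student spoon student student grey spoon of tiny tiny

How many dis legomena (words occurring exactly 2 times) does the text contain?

Frequencies: tiny:4, student:4, of:2, grey:2, spoon:2
Words with frequency 2: grey, of, spoon

3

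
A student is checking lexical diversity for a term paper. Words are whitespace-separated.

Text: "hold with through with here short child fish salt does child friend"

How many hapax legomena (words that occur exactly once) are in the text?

8

Frequencies: with:2, child:2, hold:1, through:1, here:1, short:1, fish:1, salt:1, does:1, friend:1
Hapax (freq=1): does, fish, friend, here, hold, salt, short, through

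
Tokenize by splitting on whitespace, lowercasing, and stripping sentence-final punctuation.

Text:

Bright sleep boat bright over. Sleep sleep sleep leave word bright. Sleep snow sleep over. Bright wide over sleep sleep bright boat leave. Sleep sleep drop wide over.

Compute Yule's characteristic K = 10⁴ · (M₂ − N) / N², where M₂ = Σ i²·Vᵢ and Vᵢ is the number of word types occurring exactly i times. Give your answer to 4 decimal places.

Frequencies: sleep:10, bright:5, over:4, boat:2, leave:2, wide:2, word:1, snow:1, drop:1
N = 28. Frequency spectrum: V_1=3, V_2=3, V_4=1, V_5=1, V_10=1
M₂ = 1²·3 + 2²·3 + 4²·1 + 5²·1 + 10²·1 = 156
K = 10000 × (156 − 28) / 28² = 1632.6531

1632.6531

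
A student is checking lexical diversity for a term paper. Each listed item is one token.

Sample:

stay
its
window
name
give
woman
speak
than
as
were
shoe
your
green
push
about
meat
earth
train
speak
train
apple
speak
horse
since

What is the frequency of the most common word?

3

Frequencies: speak:3, train:2, stay:1, its:1, window:1, name:1, give:1, woman:1, than:1, as:1, were:1, shoe:1, your:1, green:1, push:1, about:1, meat:1, earth:1, apple:1, horse:1, … (1 more, each freq 1)
Most common: 'speak' with frequency 3.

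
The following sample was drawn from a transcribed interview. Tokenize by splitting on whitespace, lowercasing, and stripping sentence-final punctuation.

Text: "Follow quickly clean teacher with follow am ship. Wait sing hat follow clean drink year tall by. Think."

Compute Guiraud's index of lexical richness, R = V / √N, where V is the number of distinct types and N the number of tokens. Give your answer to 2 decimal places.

3.54

N = 18, V = 15.
√N = 4.242641
R = 15 / 4.242641 = 3.54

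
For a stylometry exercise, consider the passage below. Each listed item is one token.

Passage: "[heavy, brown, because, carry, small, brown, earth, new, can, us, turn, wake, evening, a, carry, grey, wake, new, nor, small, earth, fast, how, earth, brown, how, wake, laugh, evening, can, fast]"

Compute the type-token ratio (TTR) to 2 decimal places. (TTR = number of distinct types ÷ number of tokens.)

N = 31 tokens, V = 18 types.
TTR = V / N = 18 / 31 = 0.58

0.58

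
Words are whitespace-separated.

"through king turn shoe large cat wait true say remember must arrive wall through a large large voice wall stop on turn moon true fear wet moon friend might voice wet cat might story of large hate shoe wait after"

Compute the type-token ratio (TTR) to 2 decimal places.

N = 40 tokens, V = 26 types.
TTR = V / N = 26 / 40 = 0.65

0.65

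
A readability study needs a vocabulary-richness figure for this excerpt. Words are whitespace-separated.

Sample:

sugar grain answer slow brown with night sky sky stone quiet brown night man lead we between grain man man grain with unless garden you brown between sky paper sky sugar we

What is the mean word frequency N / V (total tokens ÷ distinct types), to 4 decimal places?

N = 32 tokens, V = 18 types.
Mean frequency = N / V = 32 / 18 = 1.7778

1.7778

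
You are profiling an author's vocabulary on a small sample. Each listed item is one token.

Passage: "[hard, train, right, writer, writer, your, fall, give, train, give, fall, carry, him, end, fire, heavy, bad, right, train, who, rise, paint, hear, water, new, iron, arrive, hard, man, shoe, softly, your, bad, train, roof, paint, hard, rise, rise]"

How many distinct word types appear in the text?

25

Distinct types: {arrive, bad, carry, end, fall, fire, give, hard, hear, heavy, him, iron, man, new, paint, right, rise, roof, shoe, softly, train, water, who, writer, your}
V = 25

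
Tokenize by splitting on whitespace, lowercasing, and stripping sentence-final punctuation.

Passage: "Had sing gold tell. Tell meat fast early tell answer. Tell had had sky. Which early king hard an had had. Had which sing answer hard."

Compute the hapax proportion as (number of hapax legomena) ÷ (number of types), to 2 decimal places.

Frequencies: had:6, tell:4, sing:2, early:2, answer:2, which:2, hard:2, gold:1, meat:1, fast:1, sky:1, king:1, an:1
Hapax count = 6; type count = 13.
Ratio = 6 / 13 = 0.46

0.46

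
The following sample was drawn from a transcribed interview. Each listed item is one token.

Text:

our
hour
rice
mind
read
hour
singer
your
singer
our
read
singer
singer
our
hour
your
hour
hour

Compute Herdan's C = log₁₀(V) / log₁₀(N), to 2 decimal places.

N = 18, V = 7.
log₁₀(V) = 0.845098, log₁₀(N) = 1.255273
C = 0.845098 / 1.255273 = 0.67

0.67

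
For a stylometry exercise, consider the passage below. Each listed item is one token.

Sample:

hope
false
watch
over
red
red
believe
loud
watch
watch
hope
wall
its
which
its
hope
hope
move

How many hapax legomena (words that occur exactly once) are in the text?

7

Frequencies: hope:4, watch:3, red:2, its:2, false:1, over:1, believe:1, loud:1, wall:1, which:1, move:1
Hapax (freq=1): believe, false, loud, move, over, wall, which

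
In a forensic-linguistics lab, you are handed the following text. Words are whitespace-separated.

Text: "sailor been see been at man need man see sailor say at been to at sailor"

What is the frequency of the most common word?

Frequencies: sailor:3, been:3, at:3, see:2, man:2, need:1, say:1, to:1
Most common: 'sailor' with frequency 3.

3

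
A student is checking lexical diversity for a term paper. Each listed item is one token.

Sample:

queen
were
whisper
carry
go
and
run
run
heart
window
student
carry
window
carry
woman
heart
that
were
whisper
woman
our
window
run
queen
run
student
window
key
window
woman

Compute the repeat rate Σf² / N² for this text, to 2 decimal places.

0.09

Frequencies: window:5, run:4, carry:3, woman:3, queen:2, were:2, whisper:2, heart:2, student:2, go:1, and:1, that:1, our:1, key:1
Σf² = 84; N² = 900
Repeat rate = 84 / 900 = 0.09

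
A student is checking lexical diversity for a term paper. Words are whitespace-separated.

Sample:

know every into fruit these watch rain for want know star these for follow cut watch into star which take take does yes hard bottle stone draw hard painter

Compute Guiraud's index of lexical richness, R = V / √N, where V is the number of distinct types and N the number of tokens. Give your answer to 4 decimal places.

N = 29, V = 21.
√N = 5.385165
R = 21 / 5.385165 = 3.8996

3.8996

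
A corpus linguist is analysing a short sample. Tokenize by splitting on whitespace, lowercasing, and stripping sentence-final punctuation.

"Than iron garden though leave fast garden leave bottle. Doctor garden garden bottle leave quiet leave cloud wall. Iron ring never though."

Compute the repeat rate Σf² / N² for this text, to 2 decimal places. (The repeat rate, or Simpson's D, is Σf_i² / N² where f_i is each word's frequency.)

0.11

Frequencies: garden:4, leave:4, iron:2, though:2, bottle:2, than:1, fast:1, doctor:1, quiet:1, cloud:1, wall:1, ring:1, never:1
Σf² = 52; N² = 484
Repeat rate = 52 / 484 = 0.11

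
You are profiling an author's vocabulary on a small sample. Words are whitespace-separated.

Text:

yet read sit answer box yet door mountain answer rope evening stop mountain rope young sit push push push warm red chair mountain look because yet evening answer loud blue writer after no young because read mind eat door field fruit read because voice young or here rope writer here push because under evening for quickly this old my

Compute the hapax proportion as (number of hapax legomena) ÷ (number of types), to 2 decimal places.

0.63

Frequencies: push:4, because:4, yet:3, read:3, answer:3, mountain:3, rope:3, evening:3, young:3, sit:2, door:2, writer:2, here:2, box:1, stop:1, warm:1, red:1, chair:1, look:1, loud:1, … (15 more, each freq 1)
Hapax count = 22; type count = 35.
Ratio = 22 / 35 = 0.63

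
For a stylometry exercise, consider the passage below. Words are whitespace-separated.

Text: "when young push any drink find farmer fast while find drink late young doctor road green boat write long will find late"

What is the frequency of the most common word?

Frequencies: find:3, young:2, drink:2, late:2, when:1, push:1, any:1, farmer:1, fast:1, while:1, doctor:1, road:1, green:1, boat:1, write:1, long:1, will:1
Most common: 'find' with frequency 3.

3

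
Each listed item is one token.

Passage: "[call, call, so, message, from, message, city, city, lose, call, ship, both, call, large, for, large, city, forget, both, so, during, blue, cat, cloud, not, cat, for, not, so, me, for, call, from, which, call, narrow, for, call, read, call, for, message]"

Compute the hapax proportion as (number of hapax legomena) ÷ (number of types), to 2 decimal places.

Frequencies: call:8, for:5, so:3, message:3, city:3, from:2, both:2, large:2, cat:2, not:2, lose:1, ship:1, forget:1, during:1, blue:1, cloud:1, me:1, which:1, narrow:1, read:1
Hapax count = 10; type count = 20.
Ratio = 10 / 20 = 0.50

0.50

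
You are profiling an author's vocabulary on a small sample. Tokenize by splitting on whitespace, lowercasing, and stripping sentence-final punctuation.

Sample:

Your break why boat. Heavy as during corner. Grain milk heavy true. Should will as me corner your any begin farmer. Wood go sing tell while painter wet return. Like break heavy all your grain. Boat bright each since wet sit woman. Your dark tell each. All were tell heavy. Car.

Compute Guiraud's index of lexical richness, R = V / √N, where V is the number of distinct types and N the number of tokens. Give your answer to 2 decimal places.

4.90

N = 51, V = 35.
√N = 7.141428
R = 35 / 7.141428 = 4.90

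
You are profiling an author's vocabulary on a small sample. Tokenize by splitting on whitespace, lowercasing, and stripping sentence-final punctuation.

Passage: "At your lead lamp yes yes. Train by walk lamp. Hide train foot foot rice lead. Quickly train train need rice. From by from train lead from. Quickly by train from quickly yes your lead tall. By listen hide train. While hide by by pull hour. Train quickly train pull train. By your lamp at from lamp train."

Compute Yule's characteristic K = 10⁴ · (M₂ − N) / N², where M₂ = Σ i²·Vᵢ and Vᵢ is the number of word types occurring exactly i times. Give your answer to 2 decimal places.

Frequencies: train:11, by:7, from:5, lead:4, lamp:4, quickly:4, your:3, yes:3, hide:3, at:2, foot:2, rice:2, pull:2, walk:1, need:1, tall:1, listen:1, while:1, hour:1
N = 58. Frequency spectrum: V_1=6, V_2=4, V_3=3, V_4=3, V_5=1, V_7=1, V_11=1
M₂ = 1²·6 + 2²·4 + 3²·3 + 4²·3 + 5²·1 + 7²·1 + 11²·1 = 292
K = 10000 × (292 − 58) / 58² = 695.60

695.60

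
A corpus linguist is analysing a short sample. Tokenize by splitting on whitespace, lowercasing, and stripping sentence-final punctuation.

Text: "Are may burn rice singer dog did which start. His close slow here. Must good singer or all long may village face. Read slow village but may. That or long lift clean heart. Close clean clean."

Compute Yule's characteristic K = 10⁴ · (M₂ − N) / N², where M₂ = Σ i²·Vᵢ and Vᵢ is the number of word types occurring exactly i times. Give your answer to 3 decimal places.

185.185

Frequencies: may:3, clean:3, singer:2, close:2, slow:2, or:2, long:2, village:2, are:1, burn:1, rice:1, dog:1, did:1, which:1, start:1, his:1, here:1, must:1, good:1, all:1, … (6 more, each freq 1)
N = 36. Frequency spectrum: V_1=18, V_2=6, V_3=2
M₂ = 1²·18 + 2²·6 + 3²·2 = 60
K = 10000 × (60 − 36) / 36² = 185.185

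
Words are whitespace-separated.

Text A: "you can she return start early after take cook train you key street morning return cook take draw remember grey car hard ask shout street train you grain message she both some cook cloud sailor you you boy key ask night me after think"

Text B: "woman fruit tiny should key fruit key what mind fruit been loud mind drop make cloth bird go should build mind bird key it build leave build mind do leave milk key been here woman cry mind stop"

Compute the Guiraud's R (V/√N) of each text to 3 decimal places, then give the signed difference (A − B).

0.954

A: V=30, N=44, R=4.523
B: V=22, N=38, R=3.569
Difference = 4.523 − 3.569 = 0.954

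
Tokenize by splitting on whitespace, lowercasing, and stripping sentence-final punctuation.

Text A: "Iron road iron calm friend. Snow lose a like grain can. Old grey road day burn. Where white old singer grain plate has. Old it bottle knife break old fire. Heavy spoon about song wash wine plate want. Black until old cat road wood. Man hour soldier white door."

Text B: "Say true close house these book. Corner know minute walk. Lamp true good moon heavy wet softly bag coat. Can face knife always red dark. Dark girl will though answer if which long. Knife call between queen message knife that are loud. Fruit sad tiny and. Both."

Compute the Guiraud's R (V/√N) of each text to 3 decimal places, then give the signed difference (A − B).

-0.701

A: V=39, N=49, R=5.571
B: V=43, N=47, R=6.272
Difference = 5.571 − 6.272 = -0.701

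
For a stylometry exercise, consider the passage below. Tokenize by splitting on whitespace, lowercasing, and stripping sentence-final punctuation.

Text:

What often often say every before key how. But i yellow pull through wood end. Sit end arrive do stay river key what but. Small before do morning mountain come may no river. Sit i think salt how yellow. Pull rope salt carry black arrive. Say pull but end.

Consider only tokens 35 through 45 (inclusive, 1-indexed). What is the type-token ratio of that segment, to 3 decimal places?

0.909

Segment tokens 35–45: i, think, salt, how, yellow, pull, rope, salt, carry, black, arrive
Segment N = 11, segment V = 10.
TTR = 10 / 11 = 0.909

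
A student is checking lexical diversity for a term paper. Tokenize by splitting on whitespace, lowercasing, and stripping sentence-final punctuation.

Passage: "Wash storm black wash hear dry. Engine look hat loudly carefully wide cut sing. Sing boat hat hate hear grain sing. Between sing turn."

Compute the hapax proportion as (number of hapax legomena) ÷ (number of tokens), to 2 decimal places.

0.58

Frequencies: sing:4, wash:2, hear:2, hat:2, storm:1, black:1, dry:1, engine:1, look:1, loudly:1, carefully:1, wide:1, cut:1, boat:1, hate:1, grain:1, between:1, turn:1
Hapax count = 14; token count = 24.
Ratio = 14 / 24 = 0.58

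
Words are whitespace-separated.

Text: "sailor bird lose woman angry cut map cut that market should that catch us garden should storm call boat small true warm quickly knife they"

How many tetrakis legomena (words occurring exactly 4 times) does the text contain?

0

Frequencies: cut:2, that:2, should:2, sailor:1, bird:1, lose:1, woman:1, angry:1, map:1, market:1, catch:1, us:1, garden:1, storm:1, call:1, boat:1, small:1, true:1, warm:1, quickly:1, … (2 more, each freq 1)
Words with frequency 4: (none)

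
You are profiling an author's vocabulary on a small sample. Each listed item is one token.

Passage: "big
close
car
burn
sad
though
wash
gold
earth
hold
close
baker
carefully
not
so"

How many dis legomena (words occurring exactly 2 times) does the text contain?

Frequencies: close:2, big:1, car:1, burn:1, sad:1, though:1, wash:1, gold:1, earth:1, hold:1, baker:1, carefully:1, not:1, so:1
Words with frequency 2: close

1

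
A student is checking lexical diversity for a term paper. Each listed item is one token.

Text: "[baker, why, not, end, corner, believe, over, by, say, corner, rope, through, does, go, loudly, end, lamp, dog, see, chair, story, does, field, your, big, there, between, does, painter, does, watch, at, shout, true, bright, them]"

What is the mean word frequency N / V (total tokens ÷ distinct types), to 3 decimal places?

1.161

N = 36 tokens, V = 31 types.
Mean frequency = N / V = 36 / 31 = 1.161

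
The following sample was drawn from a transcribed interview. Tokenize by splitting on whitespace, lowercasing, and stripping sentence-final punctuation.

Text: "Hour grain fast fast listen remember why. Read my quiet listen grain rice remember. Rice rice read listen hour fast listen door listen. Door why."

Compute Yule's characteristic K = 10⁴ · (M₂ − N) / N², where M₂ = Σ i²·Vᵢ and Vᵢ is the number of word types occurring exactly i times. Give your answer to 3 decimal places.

704.000

Frequencies: listen:5, fast:3, rice:3, hour:2, grain:2, remember:2, why:2, read:2, door:2, my:1, quiet:1
N = 25. Frequency spectrum: V_1=2, V_2=6, V_3=2, V_5=1
M₂ = 1²·2 + 2²·6 + 3²·2 + 5²·1 = 69
K = 10000 × (69 − 25) / 25² = 704.000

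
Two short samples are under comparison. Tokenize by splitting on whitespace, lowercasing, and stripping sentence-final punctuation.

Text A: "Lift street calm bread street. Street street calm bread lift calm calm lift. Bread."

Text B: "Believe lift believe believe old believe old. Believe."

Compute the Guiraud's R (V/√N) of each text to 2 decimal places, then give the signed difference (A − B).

A: V=4, N=14, R=1.07
B: V=3, N=8, R=1.06
Difference = 1.07 − 1.06 = 0.01

0.01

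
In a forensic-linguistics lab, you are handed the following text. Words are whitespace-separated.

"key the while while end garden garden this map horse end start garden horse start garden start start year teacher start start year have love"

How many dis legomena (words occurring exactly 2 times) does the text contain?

4

Frequencies: start:6, garden:4, while:2, end:2, horse:2, year:2, key:1, the:1, this:1, map:1, teacher:1, have:1, love:1
Words with frequency 2: end, horse, while, year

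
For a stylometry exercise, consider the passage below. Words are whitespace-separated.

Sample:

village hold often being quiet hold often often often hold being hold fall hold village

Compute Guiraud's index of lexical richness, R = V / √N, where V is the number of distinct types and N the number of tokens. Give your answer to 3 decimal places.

N = 15, V = 6.
√N = 3.872983
R = 6 / 3.872983 = 1.549

1.549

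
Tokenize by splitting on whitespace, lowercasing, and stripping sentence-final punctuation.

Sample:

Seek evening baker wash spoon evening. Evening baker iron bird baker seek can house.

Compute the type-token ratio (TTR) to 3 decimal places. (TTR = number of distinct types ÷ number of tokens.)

N = 14 tokens, V = 9 types.
TTR = V / N = 9 / 14 = 0.643

0.643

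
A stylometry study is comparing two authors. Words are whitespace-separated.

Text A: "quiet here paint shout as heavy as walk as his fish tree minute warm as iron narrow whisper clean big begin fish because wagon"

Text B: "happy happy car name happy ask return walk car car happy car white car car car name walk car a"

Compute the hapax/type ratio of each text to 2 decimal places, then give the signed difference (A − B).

A: hapax=18, V=20, ratio=0.90
B: hapax=4, V=8, ratio=0.50
Difference = 0.90 − 0.50 = 0.40

0.40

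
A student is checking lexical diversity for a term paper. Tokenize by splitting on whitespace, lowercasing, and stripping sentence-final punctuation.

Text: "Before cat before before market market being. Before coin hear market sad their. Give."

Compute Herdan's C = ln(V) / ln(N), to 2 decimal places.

0.83

N = 14, V = 9.
ln(V) = 2.197225, ln(N) = 2.639057
C = 2.197225 / 2.639057 = 0.83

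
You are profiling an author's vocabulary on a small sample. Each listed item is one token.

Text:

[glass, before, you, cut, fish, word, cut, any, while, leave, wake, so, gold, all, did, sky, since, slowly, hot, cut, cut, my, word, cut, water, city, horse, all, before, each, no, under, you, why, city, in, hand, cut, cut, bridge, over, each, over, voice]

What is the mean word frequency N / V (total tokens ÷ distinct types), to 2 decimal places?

N = 44 tokens, V = 31 types.
Mean frequency = N / V = 44 / 31 = 1.42

1.42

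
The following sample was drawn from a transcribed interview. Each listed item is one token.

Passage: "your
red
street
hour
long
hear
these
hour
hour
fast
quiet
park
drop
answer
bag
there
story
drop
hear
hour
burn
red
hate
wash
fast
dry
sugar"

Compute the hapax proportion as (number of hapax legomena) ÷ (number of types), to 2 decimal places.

0.75

Frequencies: hour:4, red:2, hear:2, fast:2, drop:2, your:1, street:1, long:1, these:1, quiet:1, park:1, answer:1, bag:1, there:1, story:1, burn:1, hate:1, wash:1, dry:1, sugar:1
Hapax count = 15; type count = 20.
Ratio = 15 / 20 = 0.75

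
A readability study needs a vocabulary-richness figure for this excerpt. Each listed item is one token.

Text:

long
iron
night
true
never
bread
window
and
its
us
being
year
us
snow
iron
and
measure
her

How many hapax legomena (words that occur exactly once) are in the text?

Frequencies: iron:2, and:2, us:2, long:1, night:1, true:1, never:1, bread:1, window:1, its:1, being:1, year:1, snow:1, measure:1, her:1
Hapax (freq=1): being, bread, her, its, long, measure, never, night, snow, true, window, year

12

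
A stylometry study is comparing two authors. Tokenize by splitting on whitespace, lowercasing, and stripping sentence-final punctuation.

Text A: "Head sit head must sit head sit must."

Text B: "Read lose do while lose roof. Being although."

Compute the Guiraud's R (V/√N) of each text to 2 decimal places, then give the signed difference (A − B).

A: V=3, N=8, R=1.06
B: V=7, N=8, R=2.47
Difference = 1.06 − 2.47 = -1.41

-1.41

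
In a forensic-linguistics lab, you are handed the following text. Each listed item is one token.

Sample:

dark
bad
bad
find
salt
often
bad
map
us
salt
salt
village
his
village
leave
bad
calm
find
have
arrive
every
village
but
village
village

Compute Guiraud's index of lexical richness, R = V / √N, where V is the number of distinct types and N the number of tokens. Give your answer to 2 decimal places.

N = 25, V = 15.
√N = 5.000000
R = 15 / 5.000000 = 3.00

3.00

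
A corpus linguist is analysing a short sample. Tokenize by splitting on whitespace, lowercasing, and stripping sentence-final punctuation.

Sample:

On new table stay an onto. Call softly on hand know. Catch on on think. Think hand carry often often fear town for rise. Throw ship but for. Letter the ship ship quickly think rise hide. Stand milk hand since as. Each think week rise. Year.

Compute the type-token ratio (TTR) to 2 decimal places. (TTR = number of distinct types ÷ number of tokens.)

N = 46 tokens, V = 32 types.
TTR = V / N = 32 / 46 = 0.70

0.70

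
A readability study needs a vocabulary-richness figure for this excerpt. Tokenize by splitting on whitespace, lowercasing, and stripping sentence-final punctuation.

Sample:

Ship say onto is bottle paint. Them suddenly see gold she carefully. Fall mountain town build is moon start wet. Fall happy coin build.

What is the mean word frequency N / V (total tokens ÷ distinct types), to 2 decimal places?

1.14

N = 24 tokens, V = 21 types.
Mean frequency = N / V = 24 / 21 = 1.14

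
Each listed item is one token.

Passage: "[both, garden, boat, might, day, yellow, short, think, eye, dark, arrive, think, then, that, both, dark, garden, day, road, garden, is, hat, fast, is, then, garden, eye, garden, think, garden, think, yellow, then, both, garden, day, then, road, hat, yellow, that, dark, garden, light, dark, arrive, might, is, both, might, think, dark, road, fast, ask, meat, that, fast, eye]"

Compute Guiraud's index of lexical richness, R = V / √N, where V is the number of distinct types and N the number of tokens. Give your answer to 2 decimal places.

2.60

N = 59, V = 20.
√N = 7.681146
R = 20 / 7.681146 = 2.60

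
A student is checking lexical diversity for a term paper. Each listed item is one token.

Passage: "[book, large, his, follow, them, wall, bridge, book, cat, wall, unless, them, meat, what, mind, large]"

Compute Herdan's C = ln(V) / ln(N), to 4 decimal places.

0.8962

N = 16, V = 12.
ln(V) = 2.484907, ln(N) = 2.772589
C = 2.484907 / 2.772589 = 0.8962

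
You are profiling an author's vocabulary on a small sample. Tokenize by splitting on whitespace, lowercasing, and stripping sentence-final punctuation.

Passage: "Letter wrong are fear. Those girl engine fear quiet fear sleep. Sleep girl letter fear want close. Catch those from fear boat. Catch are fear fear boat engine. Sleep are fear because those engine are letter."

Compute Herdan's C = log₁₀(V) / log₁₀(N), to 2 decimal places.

N = 36, V = 15.
log₁₀(V) = 1.176091, log₁₀(N) = 1.556303
C = 1.176091 / 1.556303 = 0.76

0.76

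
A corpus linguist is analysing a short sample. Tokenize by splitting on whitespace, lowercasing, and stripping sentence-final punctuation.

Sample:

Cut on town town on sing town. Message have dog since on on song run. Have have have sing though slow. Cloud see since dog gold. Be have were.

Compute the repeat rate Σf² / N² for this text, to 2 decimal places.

Frequencies: have:5, on:4, town:3, sing:2, dog:2, since:2, cut:1, message:1, song:1, run:1, though:1, slow:1, cloud:1, see:1, gold:1, be:1, were:1
Σf² = 73; N² = 841
Repeat rate = 73 / 841 = 0.09

0.09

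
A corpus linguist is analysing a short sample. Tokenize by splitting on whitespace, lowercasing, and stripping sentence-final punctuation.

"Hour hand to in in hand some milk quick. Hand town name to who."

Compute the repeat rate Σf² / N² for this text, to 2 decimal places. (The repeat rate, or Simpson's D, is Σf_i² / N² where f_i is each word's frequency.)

Frequencies: hand:3, to:2, in:2, hour:1, some:1, milk:1, quick:1, town:1, name:1, who:1
Σf² = 24; N² = 196
Repeat rate = 24 / 196 = 0.12

0.12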